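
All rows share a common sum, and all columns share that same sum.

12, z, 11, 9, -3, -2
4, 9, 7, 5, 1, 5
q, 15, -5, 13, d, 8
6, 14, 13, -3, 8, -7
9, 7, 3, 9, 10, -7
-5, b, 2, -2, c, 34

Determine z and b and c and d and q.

Rows 2 and 4 both sum to 31, so that's the common total.
Row 1: 12 + 11 + 9 − 3 − 2 = 27, so its missing entry is 31 − 27 = 4.
Column 1: 12 + 4 + 6 + 9 − 5 = 26, so its missing entry is 31 − 26 = 5.
Row 3: 5 + 15 − 5 + 13 + 8 = 36, so its missing entry is 31 − 36 = -5.
Column 5: -3 + 1 − 5 + 8 + 10 = 11, so its missing entry is 31 − 11 = 20.
Row 6: -5 + 2 − 2 + 20 + 34 = 49, so its missing entry is 31 − 49 = -18.

z = 4, b = -18, c = 20, d = -5, q = 5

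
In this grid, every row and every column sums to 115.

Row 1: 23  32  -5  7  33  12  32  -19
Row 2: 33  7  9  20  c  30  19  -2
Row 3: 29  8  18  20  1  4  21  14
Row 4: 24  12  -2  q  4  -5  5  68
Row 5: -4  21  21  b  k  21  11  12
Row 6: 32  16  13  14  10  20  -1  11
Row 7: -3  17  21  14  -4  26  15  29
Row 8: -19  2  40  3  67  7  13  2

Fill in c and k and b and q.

c = -1, k = 5, b = 28, q = 9

Row 4: 24 + 12 − 2 + 4 − 5 + 5 + 68 = 106, so its missing entry is 115 − 106 = 9.
Row 2: 33 + 7 + 9 + 20 + 30 + 19 − 2 = 116, so its missing entry is 115 − 116 = -1.
Column 5: 33 − 1 + 1 + 4 + 10 − 4 + 67 = 110, so its missing entry is 115 − 110 = 5.
Row 5: -4 + 21 + 21 + 5 + 21 + 11 + 12 = 87, so its missing entry is 115 − 87 = 28.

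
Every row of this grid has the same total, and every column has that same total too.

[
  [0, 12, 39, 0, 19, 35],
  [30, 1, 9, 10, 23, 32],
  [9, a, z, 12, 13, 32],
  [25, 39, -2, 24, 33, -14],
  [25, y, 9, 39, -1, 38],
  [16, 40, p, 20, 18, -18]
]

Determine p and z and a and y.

p = 29, z = 21, a = 18, y = -5

Rows 1 and 2 both sum to 105, so that's the common total.
Row 5: 25 + 9 + 39 − 1 + 38 = 110, so its missing entry is 105 − 110 = -5.
Column 2: 12 + 1 + 39 − 5 + 40 = 87, so its missing entry is 105 − 87 = 18.
Row 3: 9 + 18 + 12 + 13 + 32 = 84, so its missing entry is 105 − 84 = 21.
Row 6: 16 + 40 + 20 + 18 − 18 = 76, so its missing entry is 105 − 76 = 29.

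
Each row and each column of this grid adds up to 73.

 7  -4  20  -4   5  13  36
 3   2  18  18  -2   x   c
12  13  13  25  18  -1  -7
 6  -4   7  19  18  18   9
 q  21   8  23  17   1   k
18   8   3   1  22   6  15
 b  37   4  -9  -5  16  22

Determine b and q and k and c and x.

The known cells in column 6 total 53, leaving 73 − 53 = 20 for the blank.
The known cells in row 7 total 65, leaving 73 − 65 = 8 for the blank.
The known cells in column 1 total 54, leaving 73 − 54 = 19 for the blank.
The known cells in row 5 total 89, leaving 73 − 89 = -16 for the blank.
The known cells in row 2 total 59, leaving 73 − 59 = 14 for the blank.

b = 8, q = 19, k = -16, c = 14, x = 20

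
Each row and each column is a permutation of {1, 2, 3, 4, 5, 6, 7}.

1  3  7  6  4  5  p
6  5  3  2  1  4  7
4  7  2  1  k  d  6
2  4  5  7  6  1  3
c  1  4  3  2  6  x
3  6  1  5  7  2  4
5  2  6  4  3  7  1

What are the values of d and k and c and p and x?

d = 3, k = 5, c = 7, p = 2, x = 5

At (row 3, col 5): column 5 already has {1, 2, 3, 4, 6, 7}, so the value is 5.
For row 5, column 1: column 1 already has {1, 2, 3, 4, 5, 6}; that leaves 7.
For row 5, column 7: row 5 already has {1, 2, 3, 4, 6, 7}; that leaves 5.
For row 1, column 7: row 1 already has {1, 3, 4, 5, 6, 7}; that leaves 2.
Cell (3,6): row 3 already has {1, 2, 4, 5, 6, 7} → 3.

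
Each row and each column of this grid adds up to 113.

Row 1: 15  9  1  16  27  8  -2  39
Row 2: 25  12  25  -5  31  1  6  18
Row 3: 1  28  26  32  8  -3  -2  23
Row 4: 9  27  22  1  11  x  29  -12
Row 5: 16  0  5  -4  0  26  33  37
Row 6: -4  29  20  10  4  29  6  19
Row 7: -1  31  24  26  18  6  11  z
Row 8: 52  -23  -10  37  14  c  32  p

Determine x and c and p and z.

Row 7: -1 + 31 + 24 + 26 + 18 + 6 + 11 = 115, so its missing entry is 113 − 115 = -2.
Column 8: 39 + 18 + 23 − 12 + 37 + 19 − 2 = 122, so its missing entry is 113 − 122 = -9.
Row 8: 52 − 23 − 10 + 37 + 14 + 32 − 9 = 93, so its missing entry is 113 − 93 = 20.
Row 4: 9 + 27 + 22 + 1 + 11 + 29 − 12 = 87, so its missing entry is 113 − 87 = 26.

x = 26, c = 20, p = -9, z = -2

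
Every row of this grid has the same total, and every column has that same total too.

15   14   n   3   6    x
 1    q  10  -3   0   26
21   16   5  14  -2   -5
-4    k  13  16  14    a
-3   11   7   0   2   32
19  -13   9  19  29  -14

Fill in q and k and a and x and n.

q = 15, k = 6, a = 4, x = 6, n = 5

Rows 3 and 5 both sum to 49, so that's the common total.
The known cells in row 2 total 34, leaving 49 − 34 = 15 for the blank.
The known cells in column 2 total 43, leaving 49 − 43 = 6 for the blank.
The known cells in column 3 total 44, leaving 49 − 44 = 5 for the blank.
The known cells in row 1 total 43, leaving 49 − 43 = 6 for the blank.
The known cells in row 4 total 45, leaving 49 − 45 = 4 for the blank.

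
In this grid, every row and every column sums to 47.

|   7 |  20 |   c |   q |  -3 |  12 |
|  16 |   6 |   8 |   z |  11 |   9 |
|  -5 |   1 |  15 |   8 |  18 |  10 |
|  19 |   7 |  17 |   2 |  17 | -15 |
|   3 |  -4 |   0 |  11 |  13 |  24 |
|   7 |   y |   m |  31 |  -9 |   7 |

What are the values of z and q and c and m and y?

z = -3, q = -2, c = 13, m = -6, y = 17

The known cells in column 2 total 30, leaving 47 − 30 = 17 for the blank.
The known cells in row 2 total 50, leaving 47 − 50 = -3 for the blank.
The known cells in column 4 total 49, leaving 47 − 49 = -2 for the blank.
The known cells in row 1 total 34, leaving 47 − 34 = 13 for the blank.
The known cells in row 6 total 53, leaving 47 − 53 = -6 for the blank.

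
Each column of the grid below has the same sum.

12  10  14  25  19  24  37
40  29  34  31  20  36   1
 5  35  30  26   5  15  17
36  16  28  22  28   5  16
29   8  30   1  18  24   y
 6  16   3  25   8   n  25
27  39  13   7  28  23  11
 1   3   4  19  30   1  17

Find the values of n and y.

n = 28, y = 32

The complete columns each total 156.
Column 6 is missing 156 − 128 = 28 (since 24 + 36 + 15 + 5 + 24 + 23 + 1 = 128).
Column 7 is missing 156 − 124 = 32 (since 37 + 1 + 17 + 16 + 25 + 11 + 17 = 124).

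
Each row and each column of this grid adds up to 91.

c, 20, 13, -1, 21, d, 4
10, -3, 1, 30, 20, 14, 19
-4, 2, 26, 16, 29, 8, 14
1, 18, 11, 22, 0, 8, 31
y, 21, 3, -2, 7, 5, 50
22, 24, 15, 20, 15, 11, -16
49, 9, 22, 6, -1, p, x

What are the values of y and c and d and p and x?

y = 7, c = 6, d = 28, p = 17, x = -11

Row 5: 21 + 3 − 2 + 7 + 5 + 50 = 84, so its missing entry is 91 − 84 = 7.
Column 1: 10 − 4 + 1 + 7 + 22 + 49 = 85, so its missing entry is 91 − 85 = 6.
Row 1: 6 + 20 + 13 − 1 + 21 + 4 = 63, so its missing entry is 91 − 63 = 28.
Column 6: 28 + 14 + 8 + 8 + 5 + 11 = 74, so its missing entry is 91 − 74 = 17.
Row 7: 49 + 9 + 22 + 6 − 1 + 17 = 102, so its missing entry is 91 − 102 = -11.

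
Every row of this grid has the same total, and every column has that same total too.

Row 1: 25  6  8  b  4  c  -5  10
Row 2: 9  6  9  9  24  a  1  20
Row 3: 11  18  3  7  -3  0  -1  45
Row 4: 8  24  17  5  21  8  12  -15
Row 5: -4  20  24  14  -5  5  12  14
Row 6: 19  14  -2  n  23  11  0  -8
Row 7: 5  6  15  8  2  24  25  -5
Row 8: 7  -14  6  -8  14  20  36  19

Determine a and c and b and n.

a = 2, c = 10, b = 22, n = 23

Rows 3 and 4 both sum to 80, so that's the common total.
Row 6 has 19 + 14 − 2 + 23 + 11 + 0 − 8 = 57; the blank must be 80 − 57 = 23.
Column 4 has 9 + 7 + 5 + 14 + 23 + 8 − 8 = 58; the blank must be 80 − 58 = 22.
Row 1 has 25 + 6 + 8 + 22 + 4 − 5 + 10 = 70; the blank must be 80 − 70 = 10.
Row 2 has 9 + 6 + 9 + 9 + 24 + 1 + 20 = 78; the blank must be 80 − 78 = 2.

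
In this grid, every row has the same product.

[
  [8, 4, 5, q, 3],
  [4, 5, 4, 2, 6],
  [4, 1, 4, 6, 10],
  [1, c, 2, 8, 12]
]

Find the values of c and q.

c = 5, q = 2

Rows 2 and 3 each multiply to 960, so every row has product 960.
Row 4: 1×2×8×12 = 192, so the missing entry is 960 ÷ 192 = 5.
Row 1: 8×4×5×3 = 480, so the missing entry is 960 ÷ 480 = 2.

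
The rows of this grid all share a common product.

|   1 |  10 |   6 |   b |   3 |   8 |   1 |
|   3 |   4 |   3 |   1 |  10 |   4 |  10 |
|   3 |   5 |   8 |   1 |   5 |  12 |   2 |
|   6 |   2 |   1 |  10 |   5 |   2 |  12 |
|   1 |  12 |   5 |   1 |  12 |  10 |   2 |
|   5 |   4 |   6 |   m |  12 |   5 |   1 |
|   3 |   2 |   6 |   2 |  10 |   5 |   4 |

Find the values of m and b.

Rows 3 and 4 each multiply to 14400, so every row has product 14400.
Row 6: 5×4×6×12×5×1 = 7200, so the missing entry is 14400 ÷ 7200 = 2.
Row 1: 1×10×6×3×8×1 = 1440, so the missing entry is 14400 ÷ 1440 = 10.

m = 2, b = 10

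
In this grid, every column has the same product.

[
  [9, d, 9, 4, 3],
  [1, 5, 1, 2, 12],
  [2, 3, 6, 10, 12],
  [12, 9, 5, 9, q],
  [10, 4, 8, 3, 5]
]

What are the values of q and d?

q = 1, d = 4

Columns 1 and 3 each multiply to 2160, so every column has product 2160.
Column 5: 3×12×12×5 = 2160, so the missing entry is 2160 ÷ 2160 = 1.
Column 2: 5×3×9×4 = 540, so the missing entry is 2160 ÷ 540 = 4.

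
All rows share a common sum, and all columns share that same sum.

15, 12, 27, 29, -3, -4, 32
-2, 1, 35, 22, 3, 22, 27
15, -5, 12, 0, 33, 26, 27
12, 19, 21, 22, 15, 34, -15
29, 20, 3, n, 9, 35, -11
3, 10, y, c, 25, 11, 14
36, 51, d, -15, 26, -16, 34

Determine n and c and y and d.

Rows 1 and 2 both sum to 108, so that's the common total.
Row 7: 36 + 51 − 15 + 26 − 16 + 34 = 116, so its missing entry is 108 − 116 = -8.
Column 3: 27 + 35 + 12 + 21 + 3 − 8 = 90, so its missing entry is 108 − 90 = 18.
Row 6: 3 + 10 + 18 + 25 + 11 + 14 = 81, so its missing entry is 108 − 81 = 27.
Row 5: 29 + 20 + 3 + 9 + 35 − 11 = 85, so its missing entry is 108 − 85 = 23.

n = 23, c = 27, y = 18, d = -8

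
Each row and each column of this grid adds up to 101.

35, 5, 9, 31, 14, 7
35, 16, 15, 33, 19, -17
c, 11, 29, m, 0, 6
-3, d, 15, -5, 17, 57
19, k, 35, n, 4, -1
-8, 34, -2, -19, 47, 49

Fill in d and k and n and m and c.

d = 20, k = 15, n = 29, m = 32, c = 23

Row 4 has -3 + 15 − 5 + 17 + 57 = 81; the blank must be 101 − 81 = 20.
Column 1 has 35 + 35 − 3 + 19 − 8 = 78; the blank must be 101 − 78 = 23.
Row 3 has 23 + 11 + 29 + 0 + 6 = 69; the blank must be 101 − 69 = 32.
Column 4 has 31 + 33 + 32 − 5 − 19 = 72; the blank must be 101 − 72 = 29.
Row 5 has 19 + 35 + 29 + 4 − 1 = 86; the blank must be 101 − 86 = 15.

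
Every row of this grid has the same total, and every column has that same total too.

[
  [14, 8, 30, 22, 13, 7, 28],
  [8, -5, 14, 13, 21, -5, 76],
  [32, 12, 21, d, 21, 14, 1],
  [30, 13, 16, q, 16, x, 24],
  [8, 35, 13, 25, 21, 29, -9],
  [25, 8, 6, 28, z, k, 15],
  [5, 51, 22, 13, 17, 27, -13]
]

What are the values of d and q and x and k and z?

d = 21, q = 0, x = 23, k = 27, z = 13

Rows 1 and 2 both sum to 122, so that's the common total.
Column 5: 13 + 21 + 21 + 16 + 21 + 17 = 109, so its missing entry is 122 − 109 = 13.
Row 6: 25 + 8 + 6 + 28 + 13 + 15 = 95, so its missing entry is 122 − 95 = 27.
Row 3: 32 + 12 + 21 + 21 + 14 + 1 = 101, so its missing entry is 122 − 101 = 21.
Column 4: 22 + 13 + 21 + 25 + 28 + 13 = 122, so its missing entry is 122 − 122 = 0.
Row 4: 30 + 13 + 16 + 0 + 16 + 24 = 99, so its missing entry is 122 − 99 = 23.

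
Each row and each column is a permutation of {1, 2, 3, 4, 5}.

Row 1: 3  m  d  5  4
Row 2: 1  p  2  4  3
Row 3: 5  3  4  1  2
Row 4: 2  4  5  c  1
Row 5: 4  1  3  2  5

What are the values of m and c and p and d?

For row 1, column 3: column 3 already has {2, 3, 4, 5}; that leaves 1.
For row 1, column 2: row 1 already has {1, 3, 4, 5}; that leaves 2.
At (row 4, col 4): row 4 already has {1, 2, 4, 5}, so the value is 3.
For row 2, column 2: row 2 already has {1, 2, 3, 4}; that leaves 5.

m = 2, c = 3, p = 5, d = 1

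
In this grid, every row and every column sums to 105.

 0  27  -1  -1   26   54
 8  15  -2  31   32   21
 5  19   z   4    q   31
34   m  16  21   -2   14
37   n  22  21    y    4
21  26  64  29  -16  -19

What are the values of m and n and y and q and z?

The known cells in row 4 total 83, leaving 105 − 83 = 22 for the blank.
The known cells in column 3 total 99, leaving 105 − 99 = 6 for the blank.
The known cells in row 3 total 65, leaving 105 − 65 = 40 for the blank.
The known cells in column 5 total 80, leaving 105 − 80 = 25 for the blank.
The known cells in row 5 total 109, leaving 105 − 109 = -4 for the blank.

m = 22, n = -4, y = 25, q = 40, z = 6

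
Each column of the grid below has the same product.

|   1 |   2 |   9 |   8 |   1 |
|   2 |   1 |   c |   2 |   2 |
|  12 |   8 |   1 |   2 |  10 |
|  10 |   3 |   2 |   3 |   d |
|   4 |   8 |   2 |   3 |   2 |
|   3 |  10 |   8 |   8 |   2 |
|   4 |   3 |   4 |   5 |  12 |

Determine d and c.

Columns 1 and 2 each multiply to 11520, so every column has product 11520.
Column 5: 1×2×10×2×2×12 = 960, so the missing entry is 11520 ÷ 960 = 12.
Column 3: 9×1×2×2×8×4 = 1152, so the missing entry is 11520 ÷ 1152 = 10.

d = 12, c = 10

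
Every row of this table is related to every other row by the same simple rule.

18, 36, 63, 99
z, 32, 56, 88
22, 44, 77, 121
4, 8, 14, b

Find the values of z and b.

Each row is a constant multiple of every other row — this is a multiplication table with the headers hidden.
Row 2 is 56/63 = 8/9 times row 1, so its entry in column 1 is 18 × 8/9 = 16.
Row 4 is 14/63 = 2/9 times row 1, so its entry in column 4 is 99 × 2/9 = 22.

z = 16, b = 22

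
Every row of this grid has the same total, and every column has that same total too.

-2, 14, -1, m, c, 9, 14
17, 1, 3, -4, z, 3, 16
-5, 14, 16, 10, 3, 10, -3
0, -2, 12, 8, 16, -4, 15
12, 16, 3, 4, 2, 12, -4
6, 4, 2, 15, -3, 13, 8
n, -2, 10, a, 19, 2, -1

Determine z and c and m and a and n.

Rows 3 and 4 both sum to 45, so that's the common total.
Row 2 has 17 + 1 + 3 − 4 + 3 + 16 = 36; the blank must be 45 − 36 = 9.
Column 5 has 9 + 3 + 16 + 2 − 3 + 19 = 46; the blank must be 45 − 46 = -1.
Row 1 has -2 + 14 − 1 − 1 + 9 + 14 = 33; the blank must be 45 − 33 = 12.
Column 1 has -2 + 17 − 5 + 0 + 12 + 6 = 28; the blank must be 45 − 28 = 17.
Row 7 has 17 − 2 + 10 + 19 + 2 − 1 = 45; the blank must be 45 − 45 = 0.

z = 9, c = -1, m = 12, a = 0, n = 17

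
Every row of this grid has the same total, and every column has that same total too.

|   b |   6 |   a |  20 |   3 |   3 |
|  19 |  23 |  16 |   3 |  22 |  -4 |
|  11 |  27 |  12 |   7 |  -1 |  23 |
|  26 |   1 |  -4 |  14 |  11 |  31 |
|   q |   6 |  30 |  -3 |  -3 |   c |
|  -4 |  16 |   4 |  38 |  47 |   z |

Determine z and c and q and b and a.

z = -22, c = 48, q = 1, b = 26, a = 21

Rows 2 and 3 both sum to 79, so that's the common total.
Row 6 has -4 + 16 + 4 + 38 + 47 = 101; the blank must be 79 − 101 = -22.
Column 3 has 16 + 12 − 4 + 30 + 4 = 58; the blank must be 79 − 58 = 21.
Row 1 has 6 + 21 + 20 + 3 + 3 = 53; the blank must be 79 − 53 = 26.
Column 1 has 26 + 19 + 11 + 26 − 4 = 78; the blank must be 79 − 78 = 1.
Row 5 has 1 + 6 + 30 − 3 − 3 = 31; the blank must be 79 − 31 = 48.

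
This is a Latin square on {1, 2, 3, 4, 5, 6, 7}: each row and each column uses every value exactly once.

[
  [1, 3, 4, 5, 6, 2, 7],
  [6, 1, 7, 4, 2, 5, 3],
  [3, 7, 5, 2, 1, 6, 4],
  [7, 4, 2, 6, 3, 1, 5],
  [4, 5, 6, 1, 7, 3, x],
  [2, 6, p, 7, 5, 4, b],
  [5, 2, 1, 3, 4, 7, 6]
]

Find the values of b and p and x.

At (row 5, col 7): row 5 already has {1, 3, 4, 5, 6, 7}, so the value is 2.
Cell (6,7): column 7 already has {2, 3, 4, 5, 6, 7} → 1.
For row 6, column 3: row 6 already has {1, 2, 4, 5, 6, 7}; that leaves 3.

b = 1, p = 3, x = 2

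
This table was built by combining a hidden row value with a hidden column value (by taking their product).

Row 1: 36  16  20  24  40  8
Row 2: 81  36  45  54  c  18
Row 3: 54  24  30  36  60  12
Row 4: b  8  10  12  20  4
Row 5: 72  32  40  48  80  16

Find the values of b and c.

b = 18, c = 90

Each row is a constant multiple of every other row — this is a multiplication table with the headers hidden.
Row 4 is 12/24 = 1/2 times row 1, so its entry in column 1 is 36 × 1/2 = 18.
Row 2 is 54/24 = 9/4 times row 1, so its entry in column 5 is 40 × 9/4 = 90.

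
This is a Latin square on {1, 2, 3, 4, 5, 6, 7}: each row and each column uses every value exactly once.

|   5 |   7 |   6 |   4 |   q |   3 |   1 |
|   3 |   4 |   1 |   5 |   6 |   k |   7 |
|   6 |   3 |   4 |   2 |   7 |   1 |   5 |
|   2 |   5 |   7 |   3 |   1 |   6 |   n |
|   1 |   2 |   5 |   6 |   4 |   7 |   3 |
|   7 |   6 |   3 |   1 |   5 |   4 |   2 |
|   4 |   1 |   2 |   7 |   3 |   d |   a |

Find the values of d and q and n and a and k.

Cell (1,5): row 1 already has {1, 3, 4, 5, 6, 7} → 2.
At (row 2, col 6): row 2 already has {1, 3, 4, 5, 6, 7}, so the value is 2.
For row 7, column 6: column 6 already has {1, 2, 3, 4, 6, 7}; that leaves 5.
At (row 4, col 7): row 4 already has {1, 2, 3, 5, 6, 7}, so the value is 4.
At (row 7, col 7): row 7 already has {1, 2, 3, 4, 5, 7}, so the value is 6.

d = 5, q = 2, n = 4, a = 6, k = 2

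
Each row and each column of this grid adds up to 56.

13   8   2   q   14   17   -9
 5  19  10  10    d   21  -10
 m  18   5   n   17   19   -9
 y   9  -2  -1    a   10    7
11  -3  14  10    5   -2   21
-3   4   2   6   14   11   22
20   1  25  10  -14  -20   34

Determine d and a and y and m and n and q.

Row 1: 13 + 8 + 2 + 14 + 17 − 9 = 45, so its missing entry is 56 − 45 = 11.
Row 2: 5 + 19 + 10 + 10 + 21 − 10 = 55, so its missing entry is 56 − 55 = 1.
Column 5: 14 + 1 + 17 + 5 + 14 − 14 = 37, so its missing entry is 56 − 37 = 19.
Row 4: 9 − 2 − 1 + 19 + 10 + 7 = 42, so its missing entry is 56 − 42 = 14.
Column 1: 13 + 5 + 14 + 11 − 3 + 20 = 60, so its missing entry is 56 − 60 = -4.
Row 3: -4 + 18 + 5 + 17 + 19 − 9 = 46, so its missing entry is 56 − 46 = 10.

d = 1, a = 19, y = 14, m = -4, n = 10, q = 11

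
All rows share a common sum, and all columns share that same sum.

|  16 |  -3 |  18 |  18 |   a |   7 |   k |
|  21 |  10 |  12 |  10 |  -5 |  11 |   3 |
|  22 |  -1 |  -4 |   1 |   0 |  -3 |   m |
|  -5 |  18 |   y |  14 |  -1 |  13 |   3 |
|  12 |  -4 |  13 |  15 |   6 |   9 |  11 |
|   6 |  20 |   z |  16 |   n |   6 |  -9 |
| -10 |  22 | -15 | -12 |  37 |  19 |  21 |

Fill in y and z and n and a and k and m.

y = 20, z = 18, n = 5, a = 20, k = -14, m = 47

Rows 2 and 5 both sum to 62, so that's the common total.
Row 3 has 22 − 1 − 4 + 1 + 0 − 3 = 15; the blank must be 62 − 15 = 47.
Column 7 has 3 + 47 + 3 + 11 − 9 + 21 = 76; the blank must be 62 − 76 = -14.
Row 1 has 16 − 3 + 18 + 18 + 7 − 14 = 42; the blank must be 62 − 42 = 20.
Column 5 has 20 − 5 + 0 − 1 + 6 + 37 = 57; the blank must be 62 − 57 = 5.
Row 4 has -5 + 18 + 14 − 1 + 13 + 3 = 42; the blank must be 62 − 42 = 20.
Row 6 has 6 + 20 + 16 + 5 + 6 − 9 = 44; the blank must be 62 − 44 = 18.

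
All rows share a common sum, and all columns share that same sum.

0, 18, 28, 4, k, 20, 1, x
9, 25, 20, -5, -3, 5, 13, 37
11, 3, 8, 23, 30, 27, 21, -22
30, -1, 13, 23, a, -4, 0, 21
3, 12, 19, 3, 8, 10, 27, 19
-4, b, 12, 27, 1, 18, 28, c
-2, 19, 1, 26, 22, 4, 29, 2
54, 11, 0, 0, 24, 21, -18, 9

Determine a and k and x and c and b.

a = 19, k = 0, x = 30, c = 5, b = 14

Rows 2 and 3 both sum to 101, so that's the common total.
Row 4: 30 − 1 + 13 + 23 − 4 + 0 + 21 = 82, so its missing entry is 101 − 82 = 19.
Column 5: -3 + 30 + 19 + 8 + 1 + 22 + 24 = 101, so its missing entry is 101 − 101 = 0.
Row 1: 0 + 18 + 28 + 4 + 0 + 20 + 1 = 71, so its missing entry is 101 − 71 = 30.
Column 2: 18 + 25 + 3 − 1 + 12 + 19 + 11 = 87, so its missing entry is 101 − 87 = 14.
Row 6: -4 + 14 + 12 + 27 + 1 + 18 + 28 = 96, so its missing entry is 101 − 96 = 5.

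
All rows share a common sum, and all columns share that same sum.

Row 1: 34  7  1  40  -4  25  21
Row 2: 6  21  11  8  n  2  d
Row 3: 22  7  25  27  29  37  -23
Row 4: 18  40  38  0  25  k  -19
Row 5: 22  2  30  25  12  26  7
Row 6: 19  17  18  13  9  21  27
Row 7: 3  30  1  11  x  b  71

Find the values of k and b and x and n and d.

k = 22, b = -9, x = 17, n = 36, d = 40

Rows 1 and 3 both sum to 124, so that's the common total.
Column 7 has 21 − 23 − 19 + 7 + 27 + 71 = 84; the blank must be 124 − 84 = 40.
Row 2 has 6 + 21 + 11 + 8 + 2 + 40 = 88; the blank must be 124 − 88 = 36.
Column 5 has -4 + 36 + 29 + 25 + 12 + 9 = 107; the blank must be 124 − 107 = 17.
Row 7 has 3 + 30 + 1 + 11 + 17 + 71 = 133; the blank must be 124 − 133 = -9.
Row 4 has 18 + 40 + 38 + 0 + 25 − 19 = 102; the blank must be 124 − 102 = 22.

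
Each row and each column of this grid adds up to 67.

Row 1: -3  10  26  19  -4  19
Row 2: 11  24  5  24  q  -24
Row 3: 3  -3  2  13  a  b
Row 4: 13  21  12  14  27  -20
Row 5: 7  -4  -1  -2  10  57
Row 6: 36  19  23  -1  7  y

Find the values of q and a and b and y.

q = 27, a = 0, b = 52, y = -17

The known cells in row 2 total 40, leaving 67 − 40 = 27 for the blank.
The known cells in column 5 total 67, leaving 67 − 67 = 0 for the blank.
The known cells in row 3 total 15, leaving 67 − 15 = 52 for the blank.
The known cells in row 6 total 84, leaving 67 − 84 = -17 for the blank.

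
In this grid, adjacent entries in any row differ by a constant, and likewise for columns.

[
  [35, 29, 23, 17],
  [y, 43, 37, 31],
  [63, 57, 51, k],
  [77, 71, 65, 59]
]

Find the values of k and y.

Along each row the entries change by -6 per step; down each column they change by 14.
Row 3: from 63 at column 1, stepping by -6 to column 4 gives 45.
Row 2: from 43 at column 2, stepping by -6 to column 1 gives 49.

k = 45, y = 49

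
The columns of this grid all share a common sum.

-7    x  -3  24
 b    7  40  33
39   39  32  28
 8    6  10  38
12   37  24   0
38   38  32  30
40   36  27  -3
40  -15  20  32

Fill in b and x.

Columns 3 and 4 both add up to 182, so every column sums to 182.
Column 1: -7 + 39 + 8 + 12 + 38 + 40 + 40 = 170, so the missing entry is 182 − 170 = 12.
Column 2: 7 + 39 + 6 + 37 + 38 + 36 − 15 = 148, so the missing entry is 182 − 148 = 34.

b = 12, x = 34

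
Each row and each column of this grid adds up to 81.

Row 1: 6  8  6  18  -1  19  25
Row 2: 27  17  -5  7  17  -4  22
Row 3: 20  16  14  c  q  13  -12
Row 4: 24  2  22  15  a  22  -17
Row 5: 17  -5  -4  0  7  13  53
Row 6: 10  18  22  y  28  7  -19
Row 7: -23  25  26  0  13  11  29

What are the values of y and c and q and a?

Row 6: 10 + 18 + 22 + 28 + 7 − 19 = 66, so its missing entry is 81 − 66 = 15.
Column 4: 18 + 7 + 15 + 0 + 15 + 0 = 55, so its missing entry is 81 − 55 = 26.
Row 3: 20 + 16 + 14 + 26 + 13 − 12 = 77, so its missing entry is 81 − 77 = 4.
Row 4: 24 + 2 + 22 + 15 + 22 − 17 = 68, so its missing entry is 81 − 68 = 13.

y = 15, c = 26, q = 4, a = 13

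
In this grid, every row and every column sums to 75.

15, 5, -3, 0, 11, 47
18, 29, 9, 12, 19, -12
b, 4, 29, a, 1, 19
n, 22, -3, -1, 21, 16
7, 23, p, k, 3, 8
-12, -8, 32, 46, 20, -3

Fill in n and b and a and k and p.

n = 20, b = 27, a = -5, k = 23, p = 11

Column 3 has -3 + 9 + 29 − 3 + 32 = 64; the blank must be 75 − 64 = 11.
Row 5 has 7 + 23 + 11 + 3 + 8 = 52; the blank must be 75 − 52 = 23.
Row 4 has 22 − 3 − 1 + 21 + 16 = 55; the blank must be 75 − 55 = 20.
Column 1 has 15 + 18 + 20 + 7 − 12 = 48; the blank must be 75 − 48 = 27.
Row 3 has 27 + 4 + 29 + 1 + 19 = 80; the blank must be 75 − 80 = -5.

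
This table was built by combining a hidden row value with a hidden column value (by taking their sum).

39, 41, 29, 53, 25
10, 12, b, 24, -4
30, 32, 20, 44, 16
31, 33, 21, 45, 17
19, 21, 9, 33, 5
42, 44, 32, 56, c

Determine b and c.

b = 0, c = 28

The difference between any two rows is the same in every column — this is an addition table with the headers hidden.
Row 2 minus row 1 is 10 − 39 = -29, so its entry in column 3 is 29 + (-29) = 0.
Row 6 minus row 1 is 42 − 39 = 3, so its entry in column 5 is 25 + 3 = 28.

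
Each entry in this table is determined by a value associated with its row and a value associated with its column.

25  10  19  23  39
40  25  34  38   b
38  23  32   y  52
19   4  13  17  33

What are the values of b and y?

The difference between any two rows is the same in every column — this is an addition table with the headers hidden.
Row 2 minus row 1 is 34 − 19 = 15, so its entry in column 5 is 39 + 15 = 54.
Row 3 minus row 1 is 32 − 19 = 13, so its entry in column 4 is 23 + 13 = 36.

b = 54, y = 36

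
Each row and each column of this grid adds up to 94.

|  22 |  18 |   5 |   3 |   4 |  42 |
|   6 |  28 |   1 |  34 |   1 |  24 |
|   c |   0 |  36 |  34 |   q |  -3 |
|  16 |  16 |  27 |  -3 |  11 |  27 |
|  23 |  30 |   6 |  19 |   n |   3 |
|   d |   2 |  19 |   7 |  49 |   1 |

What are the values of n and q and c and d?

n = 13, q = 16, c = 11, d = 16

The known cells in row 5 total 81, leaving 94 − 81 = 13 for the blank.
The known cells in column 5 total 78, leaving 94 − 78 = 16 for the blank.
The known cells in row 3 total 83, leaving 94 − 83 = 11 for the blank.
The known cells in row 6 total 78, leaving 94 − 78 = 16 for the blank.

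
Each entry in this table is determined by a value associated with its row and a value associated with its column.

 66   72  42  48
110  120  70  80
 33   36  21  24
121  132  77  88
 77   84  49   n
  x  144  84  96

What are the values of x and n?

Each row is a constant multiple of every other row — this is a multiplication table with the headers hidden.
Row 6 is 144/72 = 2/1 times row 1, so its entry in column 1 is 66 × 2/1 = 132.
Row 5 is 84/72 = 7/6 times row 1, so its entry in column 4 is 48 × 7/6 = 56.

x = 132, n = 56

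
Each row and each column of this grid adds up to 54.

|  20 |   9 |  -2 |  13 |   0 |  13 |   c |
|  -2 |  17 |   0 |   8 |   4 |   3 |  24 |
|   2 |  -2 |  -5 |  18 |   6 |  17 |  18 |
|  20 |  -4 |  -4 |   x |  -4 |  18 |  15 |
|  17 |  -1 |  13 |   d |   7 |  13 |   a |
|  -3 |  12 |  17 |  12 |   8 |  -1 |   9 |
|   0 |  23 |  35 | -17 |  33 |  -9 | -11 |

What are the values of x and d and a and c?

x = 13, d = 7, a = -2, c = 1

Row 4 has 20 − 4 − 4 − 4 + 18 + 15 = 41; the blank must be 54 − 41 = 13.
Row 1 has 20 + 9 − 2 + 13 + 0 + 13 = 53; the blank must be 54 − 53 = 1.
Column 7 has 1 + 24 + 18 + 15 + 9 − 11 = 56; the blank must be 54 − 56 = -2.
Row 5 has 17 − 1 + 13 + 7 + 13 − 2 = 47; the blank must be 54 − 47 = 7.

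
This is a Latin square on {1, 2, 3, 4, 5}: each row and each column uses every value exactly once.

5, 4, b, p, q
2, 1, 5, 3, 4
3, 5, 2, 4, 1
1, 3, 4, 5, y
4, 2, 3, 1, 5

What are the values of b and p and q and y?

b = 1, p = 2, q = 3, y = 2

For row 1, column 3: column 3 already has {2, 3, 4, 5}; that leaves 1.
At (row 1, col 4): column 4 already has {1, 3, 4, 5}, so the value is 2.
For row 1, column 5: row 1 already has {1, 2, 4, 5}; that leaves 3.
For row 4, column 5: row 4 already has {1, 3, 4, 5}; that leaves 2.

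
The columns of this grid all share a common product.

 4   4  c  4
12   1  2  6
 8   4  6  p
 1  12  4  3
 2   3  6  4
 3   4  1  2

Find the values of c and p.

Columns 1 and 2 each multiply to 2304, so every column has product 2304.
Column 3: 2×6×4×6×1 = 288, so the missing entry is 2304 ÷ 288 = 8.
Column 4: 4×6×3×4×2 = 576, so the missing entry is 2304 ÷ 576 = 4.

c = 8, p = 4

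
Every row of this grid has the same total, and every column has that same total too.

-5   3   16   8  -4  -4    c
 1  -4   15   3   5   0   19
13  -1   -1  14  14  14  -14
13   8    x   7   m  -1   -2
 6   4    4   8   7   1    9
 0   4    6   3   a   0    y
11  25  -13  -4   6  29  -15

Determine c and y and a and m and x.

Rows 2 and 3 both sum to 39, so that's the common total.
Row 1 has -5 + 3 + 16 + 8 − 4 − 4 = 14; the blank must be 39 − 14 = 25.
Column 7 has 25 + 19 − 14 − 2 + 9 − 15 = 22; the blank must be 39 − 22 = 17.
Row 6 has 0 + 4 + 6 + 3 + 0 + 17 = 30; the blank must be 39 − 30 = 9.
Column 5 has -4 + 5 + 14 + 7 + 9 + 6 = 37; the blank must be 39 − 37 = 2.
Row 4 has 13 + 8 + 7 + 2 − 1 − 2 = 27; the blank must be 39 − 27 = 12.

c = 25, y = 17, a = 9, m = 2, x = 12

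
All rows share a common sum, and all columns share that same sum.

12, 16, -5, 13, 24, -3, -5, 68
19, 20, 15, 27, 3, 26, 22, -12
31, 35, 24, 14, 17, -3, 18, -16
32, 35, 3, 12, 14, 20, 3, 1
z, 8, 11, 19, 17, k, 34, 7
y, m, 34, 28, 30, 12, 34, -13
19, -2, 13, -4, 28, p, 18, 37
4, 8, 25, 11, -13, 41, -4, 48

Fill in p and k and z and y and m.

p = 11, k = 16, z = 8, y = -5, m = 0

Rows 1 and 2 both sum to 120, so that's the common total.
Row 7: 19 − 2 + 13 − 4 + 28 + 18 + 37 = 109, so its missing entry is 120 − 109 = 11.
Column 2: 16 + 20 + 35 + 35 + 8 − 2 + 8 = 120, so its missing entry is 120 − 120 = 0.
Column 6: -3 + 26 − 3 + 20 + 12 + 11 + 41 = 104, so its missing entry is 120 − 104 = 16.
Row 5: 8 + 11 + 19 + 17 + 16 + 34 + 7 = 112, so its missing entry is 120 − 112 = 8.
Row 6: 0 + 34 + 28 + 30 + 12 + 34 − 13 = 125, so its missing entry is 120 − 125 = -5.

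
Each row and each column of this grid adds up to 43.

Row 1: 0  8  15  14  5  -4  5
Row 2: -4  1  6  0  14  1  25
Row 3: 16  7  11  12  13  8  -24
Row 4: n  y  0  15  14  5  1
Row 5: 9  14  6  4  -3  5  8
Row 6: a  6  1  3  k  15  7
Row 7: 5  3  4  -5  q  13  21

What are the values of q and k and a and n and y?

The known cells in column 2 total 39, leaving 43 − 39 = 4 for the blank.
The known cells in row 7 total 41, leaving 43 − 41 = 2 for the blank.
The known cells in column 5 total 45, leaving 43 − 45 = -2 for the blank.
The known cells in row 4 total 39, leaving 43 − 39 = 4 for the blank.
The known cells in row 6 total 30, leaving 43 − 30 = 13 for the blank.

q = 2, k = -2, a = 13, n = 4, y = 4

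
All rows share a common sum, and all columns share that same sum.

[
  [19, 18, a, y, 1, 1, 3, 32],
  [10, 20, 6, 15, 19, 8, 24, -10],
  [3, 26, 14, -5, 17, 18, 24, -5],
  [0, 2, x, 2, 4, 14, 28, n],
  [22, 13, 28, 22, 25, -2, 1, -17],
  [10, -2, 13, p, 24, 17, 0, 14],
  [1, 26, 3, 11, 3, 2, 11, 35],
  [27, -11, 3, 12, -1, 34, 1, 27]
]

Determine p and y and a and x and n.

p = 16, y = 19, a = -1, x = 26, n = 16

Rows 2 and 3 both sum to 92, so that's the common total.
Column 8: 32 − 10 − 5 − 17 + 14 + 35 + 27 = 76, so its missing entry is 92 − 76 = 16.
Row 6: 10 − 2 + 13 + 24 + 17 + 0 + 14 = 76, so its missing entry is 92 − 76 = 16.
Column 4: 15 − 5 + 2 + 22 + 16 + 11 + 12 = 73, so its missing entry is 92 − 73 = 19.
Row 1: 19 + 18 + 19 + 1 + 1 + 3 + 32 = 93, so its missing entry is 92 − 93 = -1.
Row 4: 0 + 2 + 2 + 4 + 14 + 28 + 16 = 66, so its missing entry is 92 − 66 = 26.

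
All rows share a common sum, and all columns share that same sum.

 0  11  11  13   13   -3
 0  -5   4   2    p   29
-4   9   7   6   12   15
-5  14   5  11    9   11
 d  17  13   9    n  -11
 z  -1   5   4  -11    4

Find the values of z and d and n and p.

z = 44, d = 10, n = 7, p = 15

Rows 1 and 3 both sum to 45, so that's the common total.
Row 6: -1 + 5 + 4 − 11 + 4 = 1, so its missing entry is 45 − 1 = 44.
Column 1: 0 + 0 − 4 − 5 + 44 = 35, so its missing entry is 45 − 35 = 10.
Row 5: 10 + 17 + 13 + 9 − 11 = 38, so its missing entry is 45 − 38 = 7.
Row 2: 0 − 5 + 4 + 2 + 29 = 30, so its missing entry is 45 − 30 = 15.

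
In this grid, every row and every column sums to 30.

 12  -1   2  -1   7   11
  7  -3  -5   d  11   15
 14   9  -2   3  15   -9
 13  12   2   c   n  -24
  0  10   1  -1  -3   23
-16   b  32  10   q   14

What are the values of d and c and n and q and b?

The known cells in column 2 total 27, leaving 30 − 27 = 3 for the blank.
The known cells in row 6 total 43, leaving 30 − 43 = -13 for the blank.
The known cells in column 5 total 17, leaving 30 − 17 = 13 for the blank.
The known cells in row 4 total 16, leaving 30 − 16 = 14 for the blank.
The known cells in row 2 total 25, leaving 30 − 25 = 5 for the blank.

d = 5, c = 14, n = 13, q = -13, b = 3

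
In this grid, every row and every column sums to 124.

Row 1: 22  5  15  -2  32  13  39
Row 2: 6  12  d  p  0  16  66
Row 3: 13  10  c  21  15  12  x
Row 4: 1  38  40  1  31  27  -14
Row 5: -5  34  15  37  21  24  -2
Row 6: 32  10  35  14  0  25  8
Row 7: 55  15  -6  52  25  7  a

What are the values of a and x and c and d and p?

The known cells in row 7 total 148, leaving 124 − 148 = -24 for the blank.
The known cells in column 7 total 73, leaving 124 − 73 = 51 for the blank.
The known cells in row 3 total 122, leaving 124 − 122 = 2 for the blank.
The known cells in column 3 total 101, leaving 124 − 101 = 23 for the blank.
The known cells in row 2 total 123, leaving 124 − 123 = 1 for the blank.

a = -24, x = 51, c = 2, d = 23, p = 1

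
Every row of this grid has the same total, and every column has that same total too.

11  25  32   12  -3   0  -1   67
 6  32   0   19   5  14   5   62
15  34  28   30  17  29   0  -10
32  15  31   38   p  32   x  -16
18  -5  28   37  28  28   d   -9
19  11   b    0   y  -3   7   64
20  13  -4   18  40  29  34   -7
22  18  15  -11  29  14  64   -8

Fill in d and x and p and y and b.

d = 18, x = 16, p = -5, y = 32, b = 13

Rows 1 and 2 both sum to 143, so that's the common total.
Row 5: 18 − 5 + 28 + 37 + 28 + 28 − 9 = 125, so its missing entry is 143 − 125 = 18.
Column 7: -1 + 5 + 0 + 18 + 7 + 34 + 64 = 127, so its missing entry is 143 − 127 = 16.
Row 4: 32 + 15 + 31 + 38 + 32 + 16 − 16 = 148, so its missing entry is 143 − 148 = -5.
Column 5: -3 + 5 + 17 − 5 + 28 + 40 + 29 = 111, so its missing entry is 143 − 111 = 32.
Row 6: 19 + 11 + 0 + 32 − 3 + 7 + 64 = 130, so its missing entry is 143 − 130 = 13.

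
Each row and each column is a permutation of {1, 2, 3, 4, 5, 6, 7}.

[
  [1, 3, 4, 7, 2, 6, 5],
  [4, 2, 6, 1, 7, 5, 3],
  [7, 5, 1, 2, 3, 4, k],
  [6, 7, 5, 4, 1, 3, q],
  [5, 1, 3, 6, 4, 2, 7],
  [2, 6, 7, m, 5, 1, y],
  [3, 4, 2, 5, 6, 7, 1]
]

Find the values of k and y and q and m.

For row 6, column 4: column 4 already has {1, 2, 4, 5, 6, 7}; that leaves 3.
At (row 3, col 7): row 3 already has {1, 2, 3, 4, 5, 7}, so the value is 6.
For row 6, column 7: row 6 already has {1, 2, 3, 5, 6, 7}; that leaves 4.
For row 4, column 7: row 4 already has {1, 3, 4, 5, 6, 7}; that leaves 2.

k = 6, y = 4, q = 2, m = 3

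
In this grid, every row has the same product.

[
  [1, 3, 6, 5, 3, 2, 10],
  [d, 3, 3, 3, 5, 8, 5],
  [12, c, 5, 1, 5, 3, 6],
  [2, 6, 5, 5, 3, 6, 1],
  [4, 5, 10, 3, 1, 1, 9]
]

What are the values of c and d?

Rows 4 and 5 each multiply to 5400, so every row has product 5400.
Row 3: 12×5×1×5×3×6 = 5400, so the missing entry is 5400 ÷ 5400 = 1.
Row 2: 3×3×3×5×8×5 = 5400, so the missing entry is 5400 ÷ 5400 = 1.

c = 1, d = 1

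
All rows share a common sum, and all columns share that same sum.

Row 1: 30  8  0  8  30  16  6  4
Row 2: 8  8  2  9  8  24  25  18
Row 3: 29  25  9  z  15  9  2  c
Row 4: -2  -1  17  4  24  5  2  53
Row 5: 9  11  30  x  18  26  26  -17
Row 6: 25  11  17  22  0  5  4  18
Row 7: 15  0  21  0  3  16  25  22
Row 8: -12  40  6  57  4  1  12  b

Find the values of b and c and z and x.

b = -6, c = 10, z = 3, x = -1

Rows 1 and 2 both sum to 102, so that's the common total.
Row 8 has -12 + 40 + 6 + 57 + 4 + 1 + 12 = 108; the blank must be 102 − 108 = -6.
Column 8 has 4 + 18 + 53 − 17 + 18 + 22 − 6 = 92; the blank must be 102 − 92 = 10.
Row 3 has 29 + 25 + 9 + 15 + 9 + 2 + 10 = 99; the blank must be 102 − 99 = 3.
Row 5 has 9 + 11 + 30 + 18 + 26 + 26 − 17 = 103; the blank must be 102 − 103 = -1.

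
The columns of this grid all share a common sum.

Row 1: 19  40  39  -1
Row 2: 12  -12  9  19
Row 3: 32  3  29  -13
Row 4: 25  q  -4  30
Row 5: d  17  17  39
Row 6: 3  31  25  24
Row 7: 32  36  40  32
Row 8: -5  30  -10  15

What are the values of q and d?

Columns 3 and 4 both add up to 145, so every column sums to 145.
Column 2: 40 − 12 + 3 + 17 + 31 + 36 + 30 = 145, so the missing entry is 145 − 145 = 0.
Column 1: 19 + 12 + 32 + 25 + 3 + 32 − 5 = 118, so the missing entry is 145 − 118 = 27.

q = 0, d = 27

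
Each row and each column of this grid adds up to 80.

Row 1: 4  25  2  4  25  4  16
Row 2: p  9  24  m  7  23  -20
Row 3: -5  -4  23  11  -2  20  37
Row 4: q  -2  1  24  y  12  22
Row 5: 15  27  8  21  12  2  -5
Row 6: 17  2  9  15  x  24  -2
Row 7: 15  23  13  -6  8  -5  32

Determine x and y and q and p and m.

The known cells in row 6 total 65, leaving 80 − 65 = 15 for the blank.
The known cells in column 5 total 65, leaving 80 − 65 = 15 for the blank.
The known cells in row 4 total 72, leaving 80 − 72 = 8 for the blank.
The known cells in column 1 total 54, leaving 80 − 54 = 26 for the blank.
The known cells in row 2 total 69, leaving 80 − 69 = 11 for the blank.

x = 15, y = 15, q = 8, p = 26, m = 11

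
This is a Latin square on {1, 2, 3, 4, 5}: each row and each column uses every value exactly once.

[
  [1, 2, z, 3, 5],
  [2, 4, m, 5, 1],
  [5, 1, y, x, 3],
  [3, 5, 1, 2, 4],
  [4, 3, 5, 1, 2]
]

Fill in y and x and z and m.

For row 3, column 4: column 4 already has {1, 2, 3, 5}; that leaves 4.
Cell (1,3): row 1 already has {1, 2, 3, 5} → 4.
For row 2, column 3: row 2 already has {1, 2, 4, 5}; that leaves 3.
For row 3, column 3: row 3 already has {1, 3, 4, 5}; that leaves 2.

y = 2, x = 4, z = 4, m = 3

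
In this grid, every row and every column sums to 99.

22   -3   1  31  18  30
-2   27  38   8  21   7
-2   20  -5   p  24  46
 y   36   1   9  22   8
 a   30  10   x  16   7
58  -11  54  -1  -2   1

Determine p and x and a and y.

p = 16, x = 36, a = 0, y = 23

The known cells in row 3 total 83, leaving 99 − 83 = 16 for the blank.
The known cells in row 4 total 76, leaving 99 − 76 = 23 for the blank.
The known cells in column 1 total 99, leaving 99 − 99 = 0 for the blank.
The known cells in row 5 total 63, leaving 99 − 63 = 36 for the blank.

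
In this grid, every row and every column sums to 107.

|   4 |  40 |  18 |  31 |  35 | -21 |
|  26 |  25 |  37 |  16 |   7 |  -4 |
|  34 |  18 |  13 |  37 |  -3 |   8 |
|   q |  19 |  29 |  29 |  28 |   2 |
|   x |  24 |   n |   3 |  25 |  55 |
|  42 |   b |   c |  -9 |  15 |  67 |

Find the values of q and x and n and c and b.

The known cells in column 2 total 126, leaving 107 − 126 = -19 for the blank.
The known cells in row 4 total 107, leaving 107 − 107 = 0 for the blank.
The known cells in column 1 total 106, leaving 107 − 106 = 1 for the blank.
The known cells in row 5 total 108, leaving 107 − 108 = -1 for the blank.
The known cells in row 6 total 96, leaving 107 − 96 = 11 for the blank.

q = 0, x = 1, n = -1, c = 11, b = -19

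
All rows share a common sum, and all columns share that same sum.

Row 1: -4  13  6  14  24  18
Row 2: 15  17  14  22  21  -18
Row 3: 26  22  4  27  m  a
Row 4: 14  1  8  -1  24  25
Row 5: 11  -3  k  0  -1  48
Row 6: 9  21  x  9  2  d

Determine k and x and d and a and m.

Rows 1 and 2 both sum to 71, so that's the common total.
Column 5 has 24 + 21 + 24 − 1 + 2 = 70; the blank must be 71 − 70 = 1.
Row 5 has 11 − 3 + 0 − 1 + 48 = 55; the blank must be 71 − 55 = 16.
Row 3 has 26 + 22 + 4 + 27 + 1 = 80; the blank must be 71 − 80 = -9.
Column 6 has 18 − 18 − 9 + 25 + 48 = 64; the blank must be 71 − 64 = 7.
Row 6 has 9 + 21 + 9 + 2 + 7 = 48; the blank must be 71 − 48 = 23.

k = 16, x = 23, d = 7, a = -9, m = 1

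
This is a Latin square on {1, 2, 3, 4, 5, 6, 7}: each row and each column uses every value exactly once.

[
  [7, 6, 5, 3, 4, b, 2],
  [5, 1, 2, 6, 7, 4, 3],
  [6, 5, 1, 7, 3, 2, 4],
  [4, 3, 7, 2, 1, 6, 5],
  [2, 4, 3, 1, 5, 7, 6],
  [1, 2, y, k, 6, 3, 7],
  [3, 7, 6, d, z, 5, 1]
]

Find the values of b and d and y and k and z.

Cell (7,5): column 5 already has {1, 3, 4, 5, 6, 7} → 2.
At (row 1, col 6): row 1 already has {2, 3, 4, 5, 6, 7}, so the value is 1.
For row 7, column 4: row 7 already has {1, 2, 3, 5, 6, 7}; that leaves 4.
Cell (6,4): column 4 already has {1, 2, 3, 4, 6, 7} → 5.
Cell (6,3): row 6 already has {1, 2, 3, 5, 6, 7} → 4.

b = 1, d = 4, y = 4, k = 5, z = 2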